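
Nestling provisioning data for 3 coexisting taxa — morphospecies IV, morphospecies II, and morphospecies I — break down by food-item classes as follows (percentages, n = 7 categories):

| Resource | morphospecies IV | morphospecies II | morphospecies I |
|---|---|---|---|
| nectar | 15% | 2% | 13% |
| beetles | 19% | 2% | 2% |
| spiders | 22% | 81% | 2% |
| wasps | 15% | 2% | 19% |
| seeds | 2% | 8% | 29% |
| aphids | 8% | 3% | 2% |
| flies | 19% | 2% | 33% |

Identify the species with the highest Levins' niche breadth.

morphospecies IV

Convert percentages to proportions (divide by 100).
Σp_IVᵢ² = 0.15² + 0.19² + 0.22² + 0.15² + 0.02² + 0.08² + 0.19² = 0.0225 + 0.0361 + 0.0484 + 0.0225 + 0.0004 + 0.0064 + 0.0361 = 0.1724
B_IV = 1 / 0.1724 = 5.8005
Σp_IIᵢ² = 0.02² + 0.02² + 0.81² + 0.02² + 0.08² + 0.03² + 0.02² = 0.0004 + 0.0004 + 0.6561 + 0.0004 + 0.0064 + 0.0009 + 0.0004 = 0.6650
B_II = 1 / 0.6650 = 1.5038
Σp_Iᵢ² = 0.13² + 0.02² + 0.02² + 0.19² + 0.29² + 0.02² + 0.33² = 0.0169 + 0.0004 + 0.0004 + 0.0361 + 0.0841 + 0.0004 + 0.1089 = 0.2472
B_I = 1 / 0.2472 = 4.0453
Highest B → broadest niche (most generalist): morphospecies IV (B = 5.80).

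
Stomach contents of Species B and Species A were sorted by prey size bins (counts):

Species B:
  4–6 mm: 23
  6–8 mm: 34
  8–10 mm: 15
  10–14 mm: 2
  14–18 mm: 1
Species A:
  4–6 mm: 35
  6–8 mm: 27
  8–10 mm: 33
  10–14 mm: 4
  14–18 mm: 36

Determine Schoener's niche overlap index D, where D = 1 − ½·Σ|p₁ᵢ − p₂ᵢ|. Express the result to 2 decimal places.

Proportions for Species B (n=75): 23/75=0.3067, 34/75=0.4533, 15/75=0.2000, 2/75=0.0267, 1/75=0.0133
Proportions for Species A (n=135): 35/135=0.2593, 27/135=0.2000, 33/135=0.2444, 4/135=0.0296, 36/135=0.2667
Σ|p₁ᵢ − p₂ᵢ| = 0.0474 + 0.2533 + 0.0444 + 0.0029 + 0.2534 = 0.6014
D = 1 − ½ × 0.6014 = 1 − 0.30070 = 0.69930

0.70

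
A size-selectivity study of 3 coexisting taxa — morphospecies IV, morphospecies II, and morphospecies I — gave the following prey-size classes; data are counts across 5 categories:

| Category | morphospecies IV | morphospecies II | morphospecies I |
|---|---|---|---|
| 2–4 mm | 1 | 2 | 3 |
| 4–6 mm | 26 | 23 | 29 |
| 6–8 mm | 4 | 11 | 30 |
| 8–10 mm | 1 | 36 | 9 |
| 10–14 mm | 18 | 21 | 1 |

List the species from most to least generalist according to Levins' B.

Proportions for morphospecies IV (n=50): 1/50=0.0200, 26/50=0.5200, 4/50=0.0800, 1/50=0.0200, 18/50=0.3600
Proportions for morphospecies II (n=93): 2/93=0.0215, 23/93=0.2473, 11/93=0.1183, 36/93=0.3871, 21/93=0.2258
Proportions for morphospecies I (n=72): 3/72=0.0417, 29/72=0.4028, 30/72=0.4167, 9/72=0.1250, 1/72=0.0139
Σp_IVᵢ² = 0.0200² + 0.5200² + 0.0800² + 0.0200² + 0.3600² = 0.000400 + 0.270400 + 0.006400 + 0.000400 + 0.129600 = 0.407200
B_IV = 1 / 0.407200 = 2.4558
Σp_IIᵢ² = 0.0215² + 0.2473² + 0.1183² + 0.3871² + 0.2258² = 0.000462 + 0.061157 + 0.013995 + 0.149846 + 0.050986 = 0.276446
B_II = 1 / 0.276446 = 3.6173
Σp_Iᵢ² = 0.0417² + 0.4028² + 0.4167² + 0.1250² + 0.0139² = 0.001739 + 0.162248 + 0.173639 + 0.015625 + 0.000193 = 0.353444
B_I = 1 / 0.353444 = 2.8293
Ranking by B (broadest → narrowest): morphospecies II (3.62) > morphospecies I (2.83) > morphospecies IV (2.46)

morphospecies II > morphospecies I > morphospecies IV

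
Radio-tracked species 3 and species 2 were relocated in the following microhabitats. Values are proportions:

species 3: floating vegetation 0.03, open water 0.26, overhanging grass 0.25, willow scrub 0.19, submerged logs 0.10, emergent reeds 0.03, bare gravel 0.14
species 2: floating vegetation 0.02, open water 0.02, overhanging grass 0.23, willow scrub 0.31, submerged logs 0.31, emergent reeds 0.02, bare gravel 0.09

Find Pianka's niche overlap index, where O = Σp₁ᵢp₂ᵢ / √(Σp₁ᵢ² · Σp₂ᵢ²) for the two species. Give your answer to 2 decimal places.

Σ p₁ᵢp₂ᵢ = 0.0006 + 0.0052 + 0.0575 + 0.0589 + 0.0310 + 0.0006 + 0.0126 = 0.1664
Σp_1ᵢ² = 0.03² + 0.26² + 0.25² + 0.19² + 0.10² + 0.03² + 0.14² = 0.0009 + 0.0676 + 0.0625 + 0.0361 + 0.0100 + 0.0009 + 0.0196 = 0.1976
Σp_2ᵢ² = 0.02² + 0.02² + 0.23² + 0.31² + 0.31² + 0.02² + 0.09² = 0.0004 + 0.0004 + 0.0529 + 0.0961 + 0.0961 + 0.0004 + 0.0081 = 0.2544
O = 0.1664 / √(0.1976 × 0.2544) = 0.1664 / 0.22421 = 0.7422

0.74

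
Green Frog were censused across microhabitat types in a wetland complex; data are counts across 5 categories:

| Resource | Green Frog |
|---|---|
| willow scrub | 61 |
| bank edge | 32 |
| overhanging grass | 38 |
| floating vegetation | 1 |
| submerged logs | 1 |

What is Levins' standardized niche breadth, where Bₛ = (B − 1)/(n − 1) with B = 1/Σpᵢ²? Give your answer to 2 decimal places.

0.46

Proportions for Green Frog (n=133): 61/133=0.4586, 32/133=0.2406, 38/133=0.2857, 1/133=0.0075, 1/133=0.0075
Σpᵢ² = 0.4586² + 0.2406² + 0.2857² + 0.0075² + 0.0075² = 0.210314 + 0.057888 + 0.081624 + 0.000056 + 0.000056 = 0.349938
B = 1 / 0.349938 = 2.8576
Bₛ = (B − 1)/(n − 1) = (2.8576 − 1)/(5 − 1) = 1.8576/4 = 0.4644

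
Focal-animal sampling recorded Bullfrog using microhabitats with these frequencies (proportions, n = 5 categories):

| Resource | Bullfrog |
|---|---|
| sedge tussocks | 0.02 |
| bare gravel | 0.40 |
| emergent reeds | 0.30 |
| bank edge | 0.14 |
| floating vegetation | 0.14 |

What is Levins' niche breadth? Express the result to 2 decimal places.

Σpᵢ² = 0.02² + 0.40² + 0.30² + 0.14² + 0.14² = 0.0004 + 0.1600 + 0.0900 + 0.0196 + 0.0196 = 0.2896
B = 1 / 0.2896 = 3.4530

3.45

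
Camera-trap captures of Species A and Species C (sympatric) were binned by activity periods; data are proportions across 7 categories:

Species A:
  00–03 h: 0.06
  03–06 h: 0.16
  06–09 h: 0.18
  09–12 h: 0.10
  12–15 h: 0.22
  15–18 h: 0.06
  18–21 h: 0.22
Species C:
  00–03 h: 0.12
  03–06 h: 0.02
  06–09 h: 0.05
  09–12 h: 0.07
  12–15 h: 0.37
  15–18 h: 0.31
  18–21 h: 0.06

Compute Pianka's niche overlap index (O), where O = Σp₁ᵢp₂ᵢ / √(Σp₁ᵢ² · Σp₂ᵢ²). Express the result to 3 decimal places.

Σ p₁ᵢp₂ᵢ = 0.0072 + 0.0032 + 0.0090 + 0.0070 + 0.0814 + 0.0186 + 0.0132 = 0.1396
Σp_1ᵢ² = 0.06² + 0.16² + 0.18² + 0.10² + 0.22² + 0.06² + 0.22² = 0.0036 + 0.0256 + 0.0324 + 0.0100 + 0.0484 + 0.0036 + 0.0484 = 0.1720
Σp_2ᵢ² = 0.12² + 0.02² + 0.05² + 0.07² + 0.37² + 0.31² + 0.06² = 0.0144 + 0.0004 + 0.0025 + 0.0049 + 0.1369 + 0.0961 + 0.0036 = 0.2588
O = 0.1396 / √(0.1720 × 0.2588) = 0.1396 / 0.210982 = 0.66167

0.662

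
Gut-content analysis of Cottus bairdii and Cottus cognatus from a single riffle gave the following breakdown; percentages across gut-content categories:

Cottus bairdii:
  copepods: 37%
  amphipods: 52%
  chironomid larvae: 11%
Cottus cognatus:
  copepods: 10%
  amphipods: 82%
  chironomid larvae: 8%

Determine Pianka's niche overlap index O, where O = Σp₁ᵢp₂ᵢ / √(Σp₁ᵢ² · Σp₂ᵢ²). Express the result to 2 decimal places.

Convert percentages to proportions (divide by 100).
Σ p₁ᵢp₂ᵢ = 0.0370 + 0.4264 + 0.0088 = 0.4722
Σp_1ᵢ² = 0.37² + 0.52² + 0.11² = 0.1369 + 0.2704 + 0.0121 = 0.4194
Σp_2ᵢ² = 0.10² + 0.82² + 0.08² = 0.0100 + 0.6724 + 0.0064 = 0.6888
O = 0.4722 / √(0.4194 × 0.6888) = 0.4722 / 0.53748 = 0.8785

0.88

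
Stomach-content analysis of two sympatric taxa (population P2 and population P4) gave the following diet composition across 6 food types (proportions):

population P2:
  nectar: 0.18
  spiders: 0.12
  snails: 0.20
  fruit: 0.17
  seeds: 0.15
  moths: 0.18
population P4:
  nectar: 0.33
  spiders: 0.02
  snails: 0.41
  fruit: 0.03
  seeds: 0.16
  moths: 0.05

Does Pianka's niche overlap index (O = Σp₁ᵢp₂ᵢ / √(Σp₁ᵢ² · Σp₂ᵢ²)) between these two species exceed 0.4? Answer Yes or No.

Yes

Σ p₁ᵢp₂ᵢ = 0.0594 + 0.0024 + 0.0820 + 0.0051 + 0.0240 + 0.0090 = 0.1819
Σp_1ᵢ² = 0.18² + 0.12² + 0.20² + 0.17² + 0.15² + 0.18² = 0.0324 + 0.0144 + 0.0400 + 0.0289 + 0.0225 + 0.0324 = 0.1706
Σp_2ᵢ² = 0.33² + 0.02² + 0.41² + 0.03² + 0.16² + 0.05² = 0.1089 + 0.0004 + 0.1681 + 0.0009 + 0.0256 + 0.0025 = 0.3064
O = 0.1819 / √(0.1706 × 0.3064) = 0.1819 / 0.22863 = 0.7956
O = 0.7956 > 0.4 → Yes.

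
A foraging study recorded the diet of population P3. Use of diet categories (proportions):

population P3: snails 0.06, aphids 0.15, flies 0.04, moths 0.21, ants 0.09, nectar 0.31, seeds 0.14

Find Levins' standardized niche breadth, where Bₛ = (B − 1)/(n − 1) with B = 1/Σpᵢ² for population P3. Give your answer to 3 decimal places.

0.685

Σpᵢ² = 0.06² + 0.15² + 0.04² + 0.21² + 0.09² + 0.31² + 0.14² = 0.0036 + 0.0225 + 0.0016 + 0.0441 + 0.0081 + 0.0961 + 0.0196 = 0.1956
B = 1 / 0.1956 = 5.11247
Bₛ = (B − 1)/(n − 1) = (5.11247 − 1)/(7 − 1) = 4.11247/6 = 0.68541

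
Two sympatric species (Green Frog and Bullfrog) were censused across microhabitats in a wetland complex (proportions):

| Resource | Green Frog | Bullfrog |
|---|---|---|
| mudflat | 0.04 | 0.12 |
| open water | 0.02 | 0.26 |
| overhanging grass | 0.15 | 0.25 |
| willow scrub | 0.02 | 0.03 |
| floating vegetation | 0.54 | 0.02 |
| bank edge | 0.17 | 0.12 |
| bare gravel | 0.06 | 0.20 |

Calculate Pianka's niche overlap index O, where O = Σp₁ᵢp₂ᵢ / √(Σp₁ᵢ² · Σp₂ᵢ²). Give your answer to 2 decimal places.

0.35

Σ p₁ᵢp₂ᵢ = 0.0048 + 0.0052 + 0.0375 + 0.0006 + 0.0108 + 0.0204 + 0.0120 = 0.0913
Σp_1ᵢ² = 0.04² + 0.02² + 0.15² + 0.02² + 0.54² + 0.17² + 0.06² = 0.0016 + 0.0004 + 0.0225 + 0.0004 + 0.2916 + 0.0289 + 0.0036 = 0.3490
Σp_2ᵢ² = 0.12² + 0.26² + 0.25² + 0.03² + 0.02² + 0.12² + 0.20² = 0.0144 + 0.0676 + 0.0625 + 0.0009 + 0.0004 + 0.0144 + 0.0400 = 0.2002
O = 0.0913 / √(0.3490 × 0.2002) = 0.0913 / 0.26433 = 0.3454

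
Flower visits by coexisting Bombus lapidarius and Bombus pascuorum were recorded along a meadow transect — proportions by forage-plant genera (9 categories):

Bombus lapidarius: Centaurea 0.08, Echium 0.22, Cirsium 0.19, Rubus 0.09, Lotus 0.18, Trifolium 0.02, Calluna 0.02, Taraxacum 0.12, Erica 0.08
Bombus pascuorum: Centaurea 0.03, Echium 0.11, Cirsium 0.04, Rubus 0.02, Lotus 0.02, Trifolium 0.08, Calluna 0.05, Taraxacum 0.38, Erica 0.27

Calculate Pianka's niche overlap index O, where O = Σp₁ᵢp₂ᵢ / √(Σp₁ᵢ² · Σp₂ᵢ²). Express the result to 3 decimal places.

0.569

Σ p₁ᵢp₂ᵢ = 0.0024 + 0.0242 + 0.0076 + 0.0018 + 0.0036 + 0.0016 + 0.0010 + 0.0456 + 0.0216 = 0.1094
Σp_1ᵢ² = 0.08² + 0.22² + 0.19² + 0.09² + 0.18² + 0.02² + 0.02² + 0.12² + 0.08² = 0.0064 + 0.0484 + 0.0361 + 0.0081 + 0.0324 + 0.0004 + 0.0004 + 0.0144 + 0.0064 = 0.1530
Σp_2ᵢ² = 0.03² + 0.11² + 0.04² + 0.02² + 0.02² + 0.08² + 0.05² + 0.38² + 0.27² = 0.0009 + 0.0121 + 0.0016 + 0.0004 + 0.0004 + 0.0064 + 0.0025 + 0.1444 + 0.0729 = 0.2416
O = 0.1094 / √(0.1530 × 0.2416) = 0.1094 / 0.192262 = 0.56902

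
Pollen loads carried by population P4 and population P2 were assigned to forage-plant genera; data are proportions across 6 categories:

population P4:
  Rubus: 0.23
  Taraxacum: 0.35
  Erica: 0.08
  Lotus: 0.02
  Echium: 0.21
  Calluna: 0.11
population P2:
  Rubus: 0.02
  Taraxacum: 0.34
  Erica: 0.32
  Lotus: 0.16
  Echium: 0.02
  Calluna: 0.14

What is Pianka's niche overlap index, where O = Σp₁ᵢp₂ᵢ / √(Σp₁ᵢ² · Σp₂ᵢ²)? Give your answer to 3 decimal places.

Σ p₁ᵢp₂ᵢ = 0.0046 + 0.1190 + 0.0256 + 0.0032 + 0.0042 + 0.0154 = 0.1720
Σp_1ᵢ² = 0.23² + 0.35² + 0.08² + 0.02² + 0.21² + 0.11² = 0.0529 + 0.1225 + 0.0064 + 0.0004 + 0.0441 + 0.0121 = 0.2384
Σp_2ᵢ² = 0.02² + 0.34² + 0.32² + 0.16² + 0.02² + 0.14² = 0.0004 + 0.1156 + 0.1024 + 0.0256 + 0.0004 + 0.0196 = 0.2640
O = 0.1720 / √(0.2384 × 0.2640) = 0.1720 / 0.250874 = 0.68560

0.686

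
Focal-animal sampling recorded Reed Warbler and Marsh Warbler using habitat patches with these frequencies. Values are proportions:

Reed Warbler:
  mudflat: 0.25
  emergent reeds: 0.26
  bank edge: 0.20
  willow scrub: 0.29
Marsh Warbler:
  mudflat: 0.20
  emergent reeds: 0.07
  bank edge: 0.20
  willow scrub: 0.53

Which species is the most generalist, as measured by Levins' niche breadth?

Reed Warbler

Σp_Reedᵢ² = 0.25² + 0.26² + 0.20² + 0.29² = 0.0625 + 0.0676 + 0.0400 + 0.0841 = 0.2542
B_Reed = 1 / 0.2542 = 3.9339
Σp_Marsᵢ² = 0.20² + 0.07² + 0.20² + 0.53² = 0.0400 + 0.0049 + 0.0400 + 0.2809 = 0.3658
B_Mars = 1 / 0.3658 = 2.7337
Highest B → broadest niche (most generalist): Reed Warbler (B = 3.93).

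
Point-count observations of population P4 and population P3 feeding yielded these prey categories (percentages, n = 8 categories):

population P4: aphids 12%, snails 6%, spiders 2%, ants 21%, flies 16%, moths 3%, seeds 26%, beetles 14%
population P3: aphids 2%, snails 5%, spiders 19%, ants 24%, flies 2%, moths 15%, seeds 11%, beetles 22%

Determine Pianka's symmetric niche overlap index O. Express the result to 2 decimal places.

0.71

Convert percentages to proportions (divide by 100).
Σ p₁ᵢp₂ᵢ = 0.0024 + 0.0030 + 0.0038 + 0.0504 + 0.0032 + 0.0045 + 0.0286 + 0.0308 = 0.1267
Σp_1ᵢ² = 0.12² + 0.06² + 0.02² + 0.21² + 0.16² + 0.03² + 0.26² + 0.14² = 0.0144 + 0.0036 + 0.0004 + 0.0441 + 0.0256 + 0.0009 + 0.0676 + 0.0196 = 0.1762
Σp_2ᵢ² = 0.02² + 0.05² + 0.19² + 0.24² + 0.02² + 0.15² + 0.11² + 0.22² = 0.0004 + 0.0025 + 0.0361 + 0.0576 + 0.0004 + 0.0225 + 0.0121 + 0.0484 = 0.1800
O = 0.1267 / √(0.1762 × 0.1800) = 0.1267 / 0.17809 = 0.7114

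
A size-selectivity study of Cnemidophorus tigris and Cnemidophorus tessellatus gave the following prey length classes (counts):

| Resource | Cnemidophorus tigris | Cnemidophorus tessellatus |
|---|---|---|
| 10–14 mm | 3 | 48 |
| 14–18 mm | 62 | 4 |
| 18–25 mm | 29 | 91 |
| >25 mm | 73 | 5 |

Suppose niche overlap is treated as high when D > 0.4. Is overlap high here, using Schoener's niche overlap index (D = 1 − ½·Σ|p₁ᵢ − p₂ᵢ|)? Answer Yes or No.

No

Proportions for Cnemidophorus tigris (n=167): 3/167=0.0180, 62/167=0.3713, 29/167=0.1737, 73/167=0.4371
Proportions for Cnemidophorus tessellatus (n=148): 48/148=0.3243, 4/148=0.0270, 91/148=0.6149, 5/148=0.0338
Σ|p₁ᵢ − p₂ᵢ| = 0.3063 + 0.3443 + 0.4412 + 0.4033 = 1.4951
D = 1 − ½ × 1.4951 = 1 − 0.74755 = 0.25245
D = 0.25245 < 0.4 → No.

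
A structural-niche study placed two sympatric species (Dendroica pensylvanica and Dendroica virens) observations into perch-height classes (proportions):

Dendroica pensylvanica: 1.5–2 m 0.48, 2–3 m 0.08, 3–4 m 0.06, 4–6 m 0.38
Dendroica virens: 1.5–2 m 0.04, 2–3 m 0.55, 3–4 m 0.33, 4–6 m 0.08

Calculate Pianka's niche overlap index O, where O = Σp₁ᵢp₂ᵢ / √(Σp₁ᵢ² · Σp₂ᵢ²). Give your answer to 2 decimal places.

0.28

Σ p₁ᵢp₂ᵢ = 0.0192 + 0.0440 + 0.0198 + 0.0304 = 0.1134
Σp_1ᵢ² = 0.48² + 0.08² + 0.06² + 0.38² = 0.2304 + 0.0064 + 0.0036 + 0.1444 = 0.3848
Σp_2ᵢ² = 0.04² + 0.55² + 0.33² + 0.08² = 0.0016 + 0.3025 + 0.1089 + 0.0064 = 0.4194
O = 0.1134 / √(0.3848 × 0.4194) = 0.1134 / 0.40173 = 0.2823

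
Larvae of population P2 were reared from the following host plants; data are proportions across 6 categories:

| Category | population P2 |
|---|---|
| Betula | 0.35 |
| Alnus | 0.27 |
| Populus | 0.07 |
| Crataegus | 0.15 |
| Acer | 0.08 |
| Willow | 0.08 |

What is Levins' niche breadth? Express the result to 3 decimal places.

Σpᵢ² = 0.35² + 0.27² + 0.07² + 0.15² + 0.08² + 0.08² = 0.1225 + 0.0729 + 0.0049 + 0.0225 + 0.0064 + 0.0064 = 0.2356
B = 1 / 0.2356 = 4.24448

4.244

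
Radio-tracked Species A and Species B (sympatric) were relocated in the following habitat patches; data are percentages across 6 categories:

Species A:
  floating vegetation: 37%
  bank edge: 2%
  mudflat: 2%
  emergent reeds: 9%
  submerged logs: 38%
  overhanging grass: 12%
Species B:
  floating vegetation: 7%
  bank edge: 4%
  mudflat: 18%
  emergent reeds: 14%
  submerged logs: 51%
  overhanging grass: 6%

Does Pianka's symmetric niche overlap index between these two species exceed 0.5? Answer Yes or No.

Yes

Convert percentages to proportions (divide by 100).
Σ p₁ᵢp₂ᵢ = 0.0259 + 0.0008 + 0.0036 + 0.0126 + 0.1938 + 0.0072 = 0.2439
Σp_1ᵢ² = 0.37² + 0.02² + 0.02² + 0.09² + 0.38² + 0.12² = 0.1369 + 0.0004 + 0.0004 + 0.0081 + 0.1444 + 0.0144 = 0.3046
Σp_2ᵢ² = 0.07² + 0.04² + 0.18² + 0.14² + 0.51² + 0.06² = 0.0049 + 0.0016 + 0.0324 + 0.0196 + 0.2601 + 0.0036 = 0.3222
O = 0.2439 / √(0.3046 × 0.3222) = 0.2439 / 0.31328 = 0.7785
O = 0.7785 > 0.5 → Yes.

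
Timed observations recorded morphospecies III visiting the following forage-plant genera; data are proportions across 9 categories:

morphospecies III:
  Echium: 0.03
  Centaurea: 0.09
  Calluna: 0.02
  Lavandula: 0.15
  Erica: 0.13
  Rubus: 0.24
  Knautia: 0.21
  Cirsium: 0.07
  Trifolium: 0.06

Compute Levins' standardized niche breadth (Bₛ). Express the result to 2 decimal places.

0.66

Σpᵢ² = 0.03² + 0.09² + 0.02² + 0.15² + 0.13² + 0.24² + 0.21² + 0.07² + 0.06² = 0.0009 + 0.0081 + 0.0004 + 0.0225 + 0.0169 + 0.0576 + 0.0441 + 0.0049 + 0.0036 = 0.1590
B = 1 / 0.1590 = 6.2893
Bₛ = (B − 1)/(n − 1) = (6.2893 − 1)/(9 − 1) = 5.2893/8 = 0.6612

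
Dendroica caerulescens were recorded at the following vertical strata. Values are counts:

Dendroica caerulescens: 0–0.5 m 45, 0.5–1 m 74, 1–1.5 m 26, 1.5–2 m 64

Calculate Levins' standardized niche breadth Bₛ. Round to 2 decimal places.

0.85

Proportions for Dendroica caerulescens (n=209): 45/209=0.2153, 74/209=0.3541, 26/209=0.1244, 64/209=0.3062
Σpᵢ² = 0.2153² + 0.3541² + 0.1244² + 0.3062² = 0.046354 + 0.125387 + 0.015475 + 0.093758 = 0.280974
B = 1 / 0.280974 = 3.5590
Bₛ = (B − 1)/(n − 1) = (3.5590 − 1)/(4 − 1) = 2.5590/3 = 0.8530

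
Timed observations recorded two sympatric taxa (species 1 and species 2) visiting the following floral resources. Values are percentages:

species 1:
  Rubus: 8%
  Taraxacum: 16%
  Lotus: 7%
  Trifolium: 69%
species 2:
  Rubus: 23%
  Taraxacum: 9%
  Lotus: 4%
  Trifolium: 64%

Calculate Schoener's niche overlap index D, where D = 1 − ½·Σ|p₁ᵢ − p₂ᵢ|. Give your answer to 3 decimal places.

0.850

Convert percentages to proportions (divide by 100).
Σ|p₁ᵢ − p₂ᵢ| = 0.15 + 0.07 + 0.03 + 0.05 = 0.30
D = 1 − ½ × 0.30 = 1 − 0.150 = 0.85000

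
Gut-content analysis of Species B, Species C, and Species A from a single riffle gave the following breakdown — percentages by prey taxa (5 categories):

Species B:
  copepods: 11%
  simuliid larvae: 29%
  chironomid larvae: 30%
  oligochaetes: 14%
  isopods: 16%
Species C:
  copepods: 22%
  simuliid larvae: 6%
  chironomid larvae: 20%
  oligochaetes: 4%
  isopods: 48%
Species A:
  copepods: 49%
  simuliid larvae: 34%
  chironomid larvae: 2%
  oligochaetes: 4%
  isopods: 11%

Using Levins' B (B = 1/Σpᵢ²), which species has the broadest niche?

Convert percentages to proportions (divide by 100).
Σp_Bᵢ² = 0.11² + 0.29² + 0.30² + 0.14² + 0.16² = 0.0121 + 0.0841 + 0.0900 + 0.0196 + 0.0256 = 0.2314
B_B = 1 / 0.2314 = 4.3215
Σp_Cᵢ² = 0.22² + 0.06² + 0.20² + 0.04² + 0.48² = 0.0484 + 0.0036 + 0.0400 + 0.0016 + 0.2304 = 0.3240
B_C = 1 / 0.3240 = 3.0864
Σp_Aᵢ² = 0.49² + 0.34² + 0.02² + 0.04² + 0.11² = 0.2401 + 0.1156 + 0.0004 + 0.0016 + 0.0121 = 0.3698
B_A = 1 / 0.3698 = 2.7042
Highest B → broadest niche (most generalist): Species B (B = 4.32).

Species B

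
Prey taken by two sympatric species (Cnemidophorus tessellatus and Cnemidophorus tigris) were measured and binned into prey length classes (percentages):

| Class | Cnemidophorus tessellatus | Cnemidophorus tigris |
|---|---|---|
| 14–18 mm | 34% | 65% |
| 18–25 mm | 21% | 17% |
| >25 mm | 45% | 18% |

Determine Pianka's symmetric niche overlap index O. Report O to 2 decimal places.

0.81

Convert percentages to proportions (divide by 100).
Σ p₁ᵢp₂ᵢ = 0.2210 + 0.0357 + 0.0810 = 0.3377
Σp_1ᵢ² = 0.34² + 0.21² + 0.45² = 0.1156 + 0.0441 + 0.2025 = 0.3622
Σp_2ᵢ² = 0.65² + 0.17² + 0.18² = 0.4225 + 0.0289 + 0.0324 = 0.4838
O = 0.3377 / √(0.3622 × 0.4838) = 0.3377 / 0.41861 = 0.8067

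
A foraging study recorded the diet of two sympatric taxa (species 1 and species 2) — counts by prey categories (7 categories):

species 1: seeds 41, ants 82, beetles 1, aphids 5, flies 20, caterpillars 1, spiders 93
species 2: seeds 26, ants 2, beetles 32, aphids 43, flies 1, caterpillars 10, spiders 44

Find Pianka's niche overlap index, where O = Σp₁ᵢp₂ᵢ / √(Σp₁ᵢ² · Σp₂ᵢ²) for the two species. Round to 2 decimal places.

0.57

Proportions for species 1 (n=243): 41/243=0.1687, 82/243=0.3374, 1/243=0.0041, 5/243=0.0206, 20/243=0.0823, 1/243=0.0041, 93/243=0.3827
Proportions for species 2 (n=158): 26/158=0.1646, 2/158=0.0127, 32/158=0.2025, 43/158=0.2722, 1/158=0.0063, 10/158=0.0633, 44/158=0.2785
Σ p₁ᵢp₂ᵢ = 0.027768 + 0.004285 + 0.000830 + 0.005607 + 0.000518 + 0.000260 + 0.106582 = 0.145850
Σp_1ᵢ² = 0.1687² + 0.3374² + 0.0041² + 0.0206² + 0.0823² + 0.0041² + 0.3827² = 0.028460 + 0.113839 + 0.000017 + 0.000424 + 0.006773 + 0.000017 + 0.146459 = 0.295989
Σp_2ᵢ² = 0.1646² + 0.0127² + 0.2025² + 0.2722² + 0.0063² + 0.0633² + 0.2785² = 0.027093 + 0.000161 + 0.041006 + 0.074093 + 0.000040 + 0.004007 + 0.077562 = 0.223962
O = 0.145850 / √(0.295989 × 0.223962) = 0.145850 / 0.2574690 = 0.5665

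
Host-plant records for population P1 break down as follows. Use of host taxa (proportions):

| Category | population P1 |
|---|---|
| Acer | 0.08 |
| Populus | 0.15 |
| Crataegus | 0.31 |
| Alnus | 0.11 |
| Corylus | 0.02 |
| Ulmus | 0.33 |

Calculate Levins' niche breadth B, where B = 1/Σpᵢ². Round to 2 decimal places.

4.06

Σpᵢ² = 0.08² + 0.15² + 0.31² + 0.11² + 0.02² + 0.33² = 0.0064 + 0.0225 + 0.0961 + 0.0121 + 0.0004 + 0.1089 = 0.2464
B = 1 / 0.2464 = 4.0584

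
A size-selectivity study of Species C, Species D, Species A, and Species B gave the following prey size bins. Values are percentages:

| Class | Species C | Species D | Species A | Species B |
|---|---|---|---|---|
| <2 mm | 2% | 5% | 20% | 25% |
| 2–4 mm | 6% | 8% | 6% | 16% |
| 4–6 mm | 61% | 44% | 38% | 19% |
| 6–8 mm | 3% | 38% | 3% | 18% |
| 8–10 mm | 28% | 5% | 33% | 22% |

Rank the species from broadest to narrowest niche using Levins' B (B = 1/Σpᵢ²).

Convert percentages to proportions (divide by 100).
Σp_Cᵢ² = 0.02² + 0.06² + 0.61² + 0.03² + 0.28² = 0.0004 + 0.0036 + 0.3721 + 0.0009 + 0.0784 = 0.4554
B_C = 1 / 0.4554 = 2.1959
Σp_Dᵢ² = 0.05² + 0.08² + 0.44² + 0.38² + 0.05² = 0.0025 + 0.0064 + 0.1936 + 0.1444 + 0.0025 = 0.3494
B_D = 1 / 0.3494 = 2.8620
Σp_Aᵢ² = 0.20² + 0.06² + 0.38² + 0.03² + 0.33² = 0.0400 + 0.0036 + 0.1444 + 0.0009 + 0.1089 = 0.2978
B_A = 1 / 0.2978 = 3.3580
Σp_Bᵢ² = 0.25² + 0.16² + 0.19² + 0.18² + 0.22² = 0.0625 + 0.0256 + 0.0361 + 0.0324 + 0.0484 = 0.2050
B_B = 1 / 0.2050 = 4.8780
Ranking by B (broadest → narrowest): Species B (4.88) > Species A (3.36) > Species D (2.86) > Species C (2.20)

Species B > Species A > Species D > Species C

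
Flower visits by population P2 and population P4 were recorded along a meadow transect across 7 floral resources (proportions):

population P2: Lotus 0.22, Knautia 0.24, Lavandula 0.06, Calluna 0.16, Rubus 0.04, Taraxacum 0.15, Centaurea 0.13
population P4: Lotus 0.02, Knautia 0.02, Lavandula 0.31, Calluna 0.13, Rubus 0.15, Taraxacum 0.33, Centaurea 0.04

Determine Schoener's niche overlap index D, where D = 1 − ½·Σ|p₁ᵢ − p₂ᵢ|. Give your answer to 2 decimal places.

0.46

Σ|p₁ᵢ − p₂ᵢ| = 0.20 + 0.22 + 0.25 + 0.03 + 0.11 + 0.18 + 0.09 = 1.08
D = 1 − ½ × 1.08 = 1 − 0.540 = 0.4600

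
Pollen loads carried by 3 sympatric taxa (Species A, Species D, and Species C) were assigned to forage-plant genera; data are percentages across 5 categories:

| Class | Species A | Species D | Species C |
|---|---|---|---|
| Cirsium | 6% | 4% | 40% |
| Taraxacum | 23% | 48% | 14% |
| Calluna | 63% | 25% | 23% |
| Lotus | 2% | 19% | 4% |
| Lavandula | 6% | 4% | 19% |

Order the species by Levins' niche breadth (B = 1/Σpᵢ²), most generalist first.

Convert percentages to proportions (divide by 100).
Σp_Aᵢ² = 0.06² + 0.23² + 0.63² + 0.02² + 0.06² = 0.0036 + 0.0529 + 0.3969 + 0.0004 + 0.0036 = 0.4574
B_A = 1 / 0.4574 = 2.1863
Σp_Dᵢ² = 0.04² + 0.48² + 0.25² + 0.19² + 0.04² = 0.0016 + 0.2304 + 0.0625 + 0.0361 + 0.0016 = 0.3322
B_D = 1 / 0.3322 = 3.0102
Σp_Cᵢ² = 0.40² + 0.14² + 0.23² + 0.04² + 0.19² = 0.1600 + 0.0196 + 0.0529 + 0.0016 + 0.0361 = 0.2702
B_C = 1 / 0.2702 = 3.7010
Ranking by B (broadest → narrowest): Species C (3.70) > Species D (3.01) > Species A (2.19)

Species C > Species D > Species A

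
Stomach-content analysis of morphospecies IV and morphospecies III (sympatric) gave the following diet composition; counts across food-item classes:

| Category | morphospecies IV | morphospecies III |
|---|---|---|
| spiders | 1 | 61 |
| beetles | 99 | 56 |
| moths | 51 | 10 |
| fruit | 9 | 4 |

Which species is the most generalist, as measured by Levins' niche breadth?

morphospecies III

Proportions for morphospecies IV (n=160): 1/160=0.0063, 99/160=0.6188, 51/160=0.3188, 9/160=0.0563
Proportions for morphospecies III (n=131): 61/131=0.4656, 56/131=0.4275, 10/131=0.0763, 4/131=0.0305
Σp_IVᵢ² = 0.0063² + 0.6188² + 0.3188² + 0.0563² = 0.000040 + 0.382913 + 0.101633 + 0.003170 = 0.487756
B_IV = 1 / 0.487756 = 2.0502
Σp_IIIᵢ² = 0.4656² + 0.4275² + 0.0763² + 0.0305² = 0.216783 + 0.182756 + 0.005822 + 0.000930 = 0.406291
B_III = 1 / 0.406291 = 2.4613
Highest B → broadest niche (most generalist): morphospecies III (B = 2.46).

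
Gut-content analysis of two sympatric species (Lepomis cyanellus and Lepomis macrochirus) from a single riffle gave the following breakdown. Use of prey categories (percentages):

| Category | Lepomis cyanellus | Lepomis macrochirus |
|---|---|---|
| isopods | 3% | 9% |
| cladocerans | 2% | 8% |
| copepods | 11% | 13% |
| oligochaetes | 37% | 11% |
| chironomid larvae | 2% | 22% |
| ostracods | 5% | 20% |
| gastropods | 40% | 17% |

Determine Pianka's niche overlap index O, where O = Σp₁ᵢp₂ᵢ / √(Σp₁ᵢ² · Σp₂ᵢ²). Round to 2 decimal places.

Convert percentages to proportions (divide by 100).
Σ p₁ᵢp₂ᵢ = 0.0027 + 0.0016 + 0.0143 + 0.0407 + 0.0044 + 0.0100 + 0.0680 = 0.1417
Σp_1ᵢ² = 0.03² + 0.02² + 0.11² + 0.37² + 0.02² + 0.05² + 0.40² = 0.0009 + 0.0004 + 0.0121 + 0.1369 + 0.0004 + 0.0025 + 0.1600 = 0.3132
Σp_2ᵢ² = 0.09² + 0.08² + 0.13² + 0.11² + 0.22² + 0.20² + 0.17² = 0.0081 + 0.0064 + 0.0169 + 0.0121 + 0.0484 + 0.0400 + 0.0289 = 0.1608
O = 0.1417 / √(0.3132 × 0.1608) = 0.1417 / 0.22442 = 0.6314

0.63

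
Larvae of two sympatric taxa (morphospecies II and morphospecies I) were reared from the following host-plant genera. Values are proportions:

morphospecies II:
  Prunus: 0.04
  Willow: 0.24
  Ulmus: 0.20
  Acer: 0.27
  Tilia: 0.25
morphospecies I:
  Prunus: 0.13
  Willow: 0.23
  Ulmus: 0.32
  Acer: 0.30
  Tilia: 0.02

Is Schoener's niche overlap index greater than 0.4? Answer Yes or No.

Σ|p₁ᵢ − p₂ᵢ| = 0.09 + 0.01 + 0.12 + 0.03 + 0.23 = 0.48
D = 1 − ½ × 0.48 = 1 − 0.240 = 0.7600
D = 0.7600 > 0.4 → Yes.

Yes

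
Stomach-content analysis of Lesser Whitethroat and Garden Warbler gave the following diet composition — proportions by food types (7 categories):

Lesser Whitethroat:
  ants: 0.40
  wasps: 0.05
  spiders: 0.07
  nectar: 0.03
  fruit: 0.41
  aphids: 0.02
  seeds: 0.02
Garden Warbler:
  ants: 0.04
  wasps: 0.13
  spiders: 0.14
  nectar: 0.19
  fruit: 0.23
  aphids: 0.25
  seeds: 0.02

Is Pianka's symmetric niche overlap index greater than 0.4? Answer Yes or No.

Yes

Σ p₁ᵢp₂ᵢ = 0.0160 + 0.0065 + 0.0098 + 0.0057 + 0.0943 + 0.0050 + 0.0004 = 0.1377
Σp_1ᵢ² = 0.40² + 0.05² + 0.07² + 0.03² + 0.41² + 0.02² + 0.02² = 0.1600 + 0.0025 + 0.0049 + 0.0009 + 0.1681 + 0.0004 + 0.0004 = 0.3372
Σp_2ᵢ² = 0.04² + 0.13² + 0.14² + 0.19² + 0.23² + 0.25² + 0.02² = 0.0016 + 0.0169 + 0.0196 + 0.0361 + 0.0529 + 0.0625 + 0.0004 = 0.1900
O = 0.1377 / √(0.3372 × 0.1900) = 0.1377 / 0.25312 = 0.5440
O = 0.5440 > 0.4 → Yes.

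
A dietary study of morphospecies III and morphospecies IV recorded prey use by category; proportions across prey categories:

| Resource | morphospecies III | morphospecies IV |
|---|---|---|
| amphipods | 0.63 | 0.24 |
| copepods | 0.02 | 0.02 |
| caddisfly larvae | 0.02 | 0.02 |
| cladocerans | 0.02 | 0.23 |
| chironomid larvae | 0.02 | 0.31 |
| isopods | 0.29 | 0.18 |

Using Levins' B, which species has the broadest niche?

morphospecies IV

Σp_IIIᵢ² = 0.63² + 0.02² + 0.02² + 0.02² + 0.02² + 0.29² = 0.3969 + 0.0004 + 0.0004 + 0.0004 + 0.0004 + 0.0841 = 0.4826
B_III = 1 / 0.4826 = 2.0721
Σp_IVᵢ² = 0.24² + 0.02² + 0.02² + 0.23² + 0.31² + 0.18² = 0.0576 + 0.0004 + 0.0004 + 0.0529 + 0.0961 + 0.0324 = 0.2398
B_IV = 1 / 0.2398 = 4.1701
Highest B → broadest niche (most generalist): morphospecies IV (B = 4.17).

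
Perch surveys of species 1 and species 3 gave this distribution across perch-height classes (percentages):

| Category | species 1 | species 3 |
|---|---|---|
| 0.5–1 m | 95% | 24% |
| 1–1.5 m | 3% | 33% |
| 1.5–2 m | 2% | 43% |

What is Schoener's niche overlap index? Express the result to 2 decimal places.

Convert percentages to proportions (divide by 100).
Σ|p₁ᵢ − p₂ᵢ| = 0.71 + 0.30 + 0.41 = 1.42
D = 1 − ½ × 1.42 = 1 − 0.710 = 0.2900

0.29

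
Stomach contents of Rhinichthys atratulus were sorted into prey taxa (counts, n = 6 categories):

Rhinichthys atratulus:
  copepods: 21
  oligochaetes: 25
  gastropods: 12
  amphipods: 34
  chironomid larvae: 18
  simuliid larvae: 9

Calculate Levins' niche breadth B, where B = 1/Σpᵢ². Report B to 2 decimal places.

Proportions for Rhinichthys atratulus (n=119): 21/119=0.1765, 25/119=0.2101, 12/119=0.1008, 34/119=0.2857, 18/119=0.1513, 9/119=0.0756
Σpᵢ² = 0.1765² + 0.2101² + 0.1008² + 0.2857² + 0.1513² + 0.0756² = 0.031152 + 0.044142 + 0.010161 + 0.081624 + 0.022892 + 0.005715 = 0.195686
B = 1 / 0.195686 = 5.1102

5.11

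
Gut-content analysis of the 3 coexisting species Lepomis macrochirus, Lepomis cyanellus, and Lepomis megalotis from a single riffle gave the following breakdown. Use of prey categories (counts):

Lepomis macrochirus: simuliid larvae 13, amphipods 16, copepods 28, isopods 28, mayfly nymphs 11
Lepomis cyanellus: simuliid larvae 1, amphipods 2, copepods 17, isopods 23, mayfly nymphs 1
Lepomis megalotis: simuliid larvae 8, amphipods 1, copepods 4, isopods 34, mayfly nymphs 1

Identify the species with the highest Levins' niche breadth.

Proportions for Lepomis macrochirus (n=96): 13/96=0.1354, 16/96=0.1667, 28/96=0.2917, 28/96=0.2917, 11/96=0.1146
Proportions for Lepomis cyanellus (n=44): 1/44=0.0227, 2/44=0.0455, 17/44=0.3864, 23/44=0.5227, 1/44=0.0227
Proportions for Lepomis megalotis (n=48): 8/48=0.1667, 1/48=0.0208, 4/48=0.0833, 34/48=0.7083, 1/48=0.0208
Σp_macrᵢ² = 0.1354² + 0.1667² + 0.2917² + 0.2917² + 0.1146² = 0.018333 + 0.027789 + 0.085089 + 0.085089 + 0.013133 = 0.229433
B_macr = 1 / 0.229433 = 4.3586
Σp_cyanᵢ² = 0.0227² + 0.0455² + 0.3864² + 0.5227² + 0.0227² = 0.000515 + 0.002070 + 0.149305 + 0.273215 + 0.000515 = 0.425620
B_cyan = 1 / 0.425620 = 2.3495
Σp_megaᵢ² = 0.1667² + 0.0208² + 0.0833² + 0.7083² + 0.0208² = 0.027789 + 0.000433 + 0.006939 + 0.501689 + 0.000433 = 0.537283
B_mega = 1 / 0.537283 = 1.8612
Highest B → broadest niche (most generalist): Lepomis macrochirus (B = 4.36).

Lepomis macrochirus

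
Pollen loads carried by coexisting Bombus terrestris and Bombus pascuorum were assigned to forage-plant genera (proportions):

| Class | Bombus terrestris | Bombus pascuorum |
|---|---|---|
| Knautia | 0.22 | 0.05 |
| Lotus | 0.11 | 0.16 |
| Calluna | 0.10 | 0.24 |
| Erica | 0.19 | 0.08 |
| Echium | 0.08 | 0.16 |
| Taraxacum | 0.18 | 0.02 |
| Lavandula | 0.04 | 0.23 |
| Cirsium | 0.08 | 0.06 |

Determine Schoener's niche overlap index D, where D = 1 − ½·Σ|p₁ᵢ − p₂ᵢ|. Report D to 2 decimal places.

Σ|p₁ᵢ − p₂ᵢ| = 0.17 + 0.05 + 0.14 + 0.11 + 0.08 + 0.16 + 0.19 + 0.02 = 0.92
D = 1 − ½ × 0.92 = 1 − 0.460 = 0.5400

0.54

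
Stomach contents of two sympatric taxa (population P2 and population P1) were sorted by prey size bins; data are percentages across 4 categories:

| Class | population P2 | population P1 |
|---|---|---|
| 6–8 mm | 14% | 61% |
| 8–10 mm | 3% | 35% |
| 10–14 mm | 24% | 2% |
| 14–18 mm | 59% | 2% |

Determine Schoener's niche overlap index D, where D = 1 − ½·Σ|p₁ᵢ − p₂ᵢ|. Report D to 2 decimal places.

0.21

Convert percentages to proportions (divide by 100).
Σ|p₁ᵢ − p₂ᵢ| = 0.47 + 0.32 + 0.22 + 0.57 = 1.58
D = 1 − ½ × 1.58 = 1 − 0.790 = 0.2100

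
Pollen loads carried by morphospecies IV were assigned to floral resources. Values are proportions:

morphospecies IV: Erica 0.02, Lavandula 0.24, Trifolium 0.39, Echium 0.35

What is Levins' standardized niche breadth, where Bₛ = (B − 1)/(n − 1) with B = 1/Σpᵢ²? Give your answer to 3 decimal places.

0.669

Σpᵢ² = 0.02² + 0.24² + 0.39² + 0.35² = 0.0004 + 0.0576 + 0.1521 + 0.1225 = 0.3326
B = 1 / 0.3326 = 3.00661
Bₛ = (B − 1)/(n − 1) = (3.00661 − 1)/(4 − 1) = 2.00661/3 = 0.66887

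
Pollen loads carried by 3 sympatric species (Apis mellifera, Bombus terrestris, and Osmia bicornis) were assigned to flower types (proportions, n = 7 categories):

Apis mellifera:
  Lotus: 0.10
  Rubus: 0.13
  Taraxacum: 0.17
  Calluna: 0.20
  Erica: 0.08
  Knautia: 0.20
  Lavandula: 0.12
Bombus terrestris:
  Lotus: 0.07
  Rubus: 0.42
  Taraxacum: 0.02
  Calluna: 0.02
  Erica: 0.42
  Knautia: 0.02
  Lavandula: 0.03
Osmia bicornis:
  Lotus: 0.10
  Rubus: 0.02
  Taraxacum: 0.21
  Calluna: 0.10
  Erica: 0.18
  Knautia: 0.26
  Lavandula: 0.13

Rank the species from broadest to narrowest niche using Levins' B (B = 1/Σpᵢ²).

Σp_mellᵢ² = 0.10² + 0.13² + 0.17² + 0.20² + 0.08² + 0.20² + 0.12² = 0.0100 + 0.0169 + 0.0289 + 0.0400 + 0.0064 + 0.0400 + 0.0144 = 0.1566
B_mell = 1 / 0.1566 = 6.3857
Σp_terrᵢ² = 0.07² + 0.42² + 0.02² + 0.02² + 0.42² + 0.02² + 0.03² = 0.0049 + 0.1764 + 0.0004 + 0.0004 + 0.1764 + 0.0004 + 0.0009 = 0.3598
B_terr = 1 / 0.3598 = 2.7793
Σp_bicoᵢ² = 0.10² + 0.02² + 0.21² + 0.10² + 0.18² + 0.26² + 0.13² = 0.0100 + 0.0004 + 0.0441 + 0.0100 + 0.0324 + 0.0676 + 0.0169 = 0.1814
B_bico = 1 / 0.1814 = 5.5127
Ranking by B (broadest → narrowest): Apis mellifera (6.39) > Osmia bicornis (5.51) > Bombus terrestris (2.78)

Apis mellifera > Osmia bicornis > Bombus terrestris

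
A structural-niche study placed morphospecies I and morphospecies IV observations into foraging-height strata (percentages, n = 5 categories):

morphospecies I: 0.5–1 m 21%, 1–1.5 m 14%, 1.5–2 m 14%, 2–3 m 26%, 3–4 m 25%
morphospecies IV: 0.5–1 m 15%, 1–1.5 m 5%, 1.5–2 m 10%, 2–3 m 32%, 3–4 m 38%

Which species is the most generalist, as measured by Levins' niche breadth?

Convert percentages to proportions (divide by 100).
Σp_Iᵢ² = 0.21² + 0.14² + 0.14² + 0.26² + 0.25² = 0.0441 + 0.0196 + 0.0196 + 0.0676 + 0.0625 = 0.2134
B_I = 1 / 0.2134 = 4.6860
Σp_IVᵢ² = 0.15² + 0.05² + 0.10² + 0.32² + 0.38² = 0.0225 + 0.0025 + 0.0100 + 0.1024 + 0.1444 = 0.2818
B_IV = 1 / 0.2818 = 3.5486
Highest B → broadest niche (most generalist): morphospecies I (B = 4.69).

morphospecies I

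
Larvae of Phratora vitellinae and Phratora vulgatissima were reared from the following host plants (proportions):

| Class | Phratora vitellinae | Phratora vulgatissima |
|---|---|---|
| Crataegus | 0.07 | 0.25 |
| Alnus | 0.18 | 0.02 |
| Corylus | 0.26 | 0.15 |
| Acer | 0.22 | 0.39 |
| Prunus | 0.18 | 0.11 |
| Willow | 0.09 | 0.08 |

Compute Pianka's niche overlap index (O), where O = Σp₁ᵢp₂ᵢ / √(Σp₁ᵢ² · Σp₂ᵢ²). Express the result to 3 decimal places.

0.776

Σ p₁ᵢp₂ᵢ = 0.0175 + 0.0036 + 0.0390 + 0.0858 + 0.0198 + 0.0072 = 0.1729
Σp_1ᵢ² = 0.07² + 0.18² + 0.26² + 0.22² + 0.18² + 0.09² = 0.0049 + 0.0324 + 0.0676 + 0.0484 + 0.0324 + 0.0081 = 0.1938
Σp_2ᵢ² = 0.25² + 0.02² + 0.15² + 0.39² + 0.11² + 0.08² = 0.0625 + 0.0004 + 0.0225 + 0.1521 + 0.0121 + 0.0064 = 0.2560
O = 0.1729 / √(0.1938 × 0.2560) = 0.1729 / 0.222739 = 0.77624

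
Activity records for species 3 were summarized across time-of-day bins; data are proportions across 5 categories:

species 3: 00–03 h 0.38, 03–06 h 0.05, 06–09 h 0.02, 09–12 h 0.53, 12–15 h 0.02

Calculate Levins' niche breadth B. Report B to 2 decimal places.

Σpᵢ² = 0.38² + 0.05² + 0.02² + 0.53² + 0.02² = 0.1444 + 0.0025 + 0.0004 + 0.2809 + 0.0004 = 0.4286
B = 1 / 0.4286 = 2.3332

2.33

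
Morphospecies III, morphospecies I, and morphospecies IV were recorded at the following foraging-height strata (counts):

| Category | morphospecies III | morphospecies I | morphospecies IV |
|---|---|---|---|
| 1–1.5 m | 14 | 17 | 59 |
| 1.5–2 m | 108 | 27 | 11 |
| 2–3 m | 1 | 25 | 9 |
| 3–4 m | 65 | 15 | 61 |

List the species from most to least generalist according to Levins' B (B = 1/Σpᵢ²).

Proportions for morphospecies III (n=188): 14/188=0.0745, 108/188=0.5745, 1/188=0.0053, 65/188=0.3457
Proportions for morphospecies I (n=84): 17/84=0.2024, 27/84=0.3214, 25/84=0.2976, 15/84=0.1786
Proportions for morphospecies IV (n=140): 59/140=0.4214, 11/140=0.0786, 9/140=0.0643, 61/140=0.4357
Σp_IIIᵢ² = 0.0745² + 0.5745² + 0.0053² + 0.3457² = 0.005550 + 0.330050 + 0.000028 + 0.119508 = 0.455136
B_III = 1 / 0.455136 = 2.1971
Σp_Iᵢ² = 0.2024² + 0.3214² + 0.2976² + 0.1786² = 0.040966 + 0.103298 + 0.088566 + 0.031898 = 0.264728
B_I = 1 / 0.264728 = 3.7775
Σp_IVᵢ² = 0.4214² + 0.0786² + 0.0643² + 0.4357² = 0.177578 + 0.006178 + 0.004134 + 0.189834 = 0.377724
B_IV = 1 / 0.377724 = 2.6474
Ranking by B (broadest → narrowest): morphospecies I (3.78) > morphospecies IV (2.65) > morphospecies III (2.20)

morphospecies I > morphospecies IV > morphospecies III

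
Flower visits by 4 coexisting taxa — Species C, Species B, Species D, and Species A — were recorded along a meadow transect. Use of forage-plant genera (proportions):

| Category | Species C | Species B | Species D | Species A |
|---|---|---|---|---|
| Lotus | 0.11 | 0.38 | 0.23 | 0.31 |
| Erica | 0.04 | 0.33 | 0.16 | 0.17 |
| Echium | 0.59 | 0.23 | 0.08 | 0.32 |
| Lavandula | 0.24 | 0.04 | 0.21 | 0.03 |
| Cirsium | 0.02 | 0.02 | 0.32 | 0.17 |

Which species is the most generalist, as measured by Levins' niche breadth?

Σp_Cᵢ² = 0.11² + 0.04² + 0.59² + 0.24² + 0.02² = 0.0121 + 0.0016 + 0.3481 + 0.0576 + 0.0004 = 0.4198
B_C = 1 / 0.4198 = 2.3821
Σp_Bᵢ² = 0.38² + 0.33² + 0.23² + 0.04² + 0.02² = 0.1444 + 0.1089 + 0.0529 + 0.0016 + 0.0004 = 0.3082
B_B = 1 / 0.3082 = 3.2446
Σp_Dᵢ² = 0.23² + 0.16² + 0.08² + 0.21² + 0.32² = 0.0529 + 0.0256 + 0.0064 + 0.0441 + 0.1024 = 0.2314
B_D = 1 / 0.2314 = 4.3215
Σp_Aᵢ² = 0.31² + 0.17² + 0.32² + 0.03² + 0.17² = 0.0961 + 0.0289 + 0.1024 + 0.0009 + 0.0289 = 0.2572
B_A = 1 / 0.2572 = 3.8880
Highest B → broadest niche (most generalist): Species D (B = 4.32).

Species D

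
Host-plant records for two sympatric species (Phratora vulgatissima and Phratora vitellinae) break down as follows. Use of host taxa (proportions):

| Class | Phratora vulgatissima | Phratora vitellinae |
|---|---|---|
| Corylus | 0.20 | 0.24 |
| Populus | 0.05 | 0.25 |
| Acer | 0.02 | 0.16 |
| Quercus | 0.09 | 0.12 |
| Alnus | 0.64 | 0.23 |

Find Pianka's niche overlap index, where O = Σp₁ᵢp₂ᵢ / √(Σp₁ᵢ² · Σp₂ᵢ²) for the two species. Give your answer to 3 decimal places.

Σ p₁ᵢp₂ᵢ = 0.0480 + 0.0125 + 0.0032 + 0.0108 + 0.1472 = 0.2217
Σp_1ᵢ² = 0.20² + 0.05² + 0.02² + 0.09² + 0.64² = 0.0400 + 0.0025 + 0.0004 + 0.0081 + 0.4096 = 0.4606
Σp_2ᵢ² = 0.24² + 0.25² + 0.16² + 0.12² + 0.23² = 0.0576 + 0.0625 + 0.0256 + 0.0144 + 0.0529 = 0.2130
O = 0.2217 / √(0.4606 × 0.2130) = 0.2217 / 0.313222 = 0.70780

0.708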